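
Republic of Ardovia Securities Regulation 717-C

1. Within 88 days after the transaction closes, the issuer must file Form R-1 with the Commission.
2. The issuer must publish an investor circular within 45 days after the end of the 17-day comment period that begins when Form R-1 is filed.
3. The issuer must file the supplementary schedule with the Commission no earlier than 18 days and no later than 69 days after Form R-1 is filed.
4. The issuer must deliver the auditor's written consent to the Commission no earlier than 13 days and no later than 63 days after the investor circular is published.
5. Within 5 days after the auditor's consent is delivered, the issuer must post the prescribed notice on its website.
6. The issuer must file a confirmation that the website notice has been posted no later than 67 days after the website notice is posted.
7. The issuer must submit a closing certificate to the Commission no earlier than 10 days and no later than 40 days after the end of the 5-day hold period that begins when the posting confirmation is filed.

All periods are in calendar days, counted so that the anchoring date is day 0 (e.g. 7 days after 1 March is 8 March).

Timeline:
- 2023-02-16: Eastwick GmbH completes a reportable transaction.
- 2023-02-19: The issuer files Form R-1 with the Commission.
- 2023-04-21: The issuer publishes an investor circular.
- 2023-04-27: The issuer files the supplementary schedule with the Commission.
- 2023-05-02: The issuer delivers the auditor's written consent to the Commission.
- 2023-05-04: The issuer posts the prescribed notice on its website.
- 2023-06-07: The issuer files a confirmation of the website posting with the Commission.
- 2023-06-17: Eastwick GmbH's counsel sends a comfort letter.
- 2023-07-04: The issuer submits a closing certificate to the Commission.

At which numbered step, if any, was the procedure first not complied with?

(1) due by 2023-02-16 + 88 days = 2023-05-15; 2023-02-19 is within that limit.
(2) due by 2023-03-08 + 45 days = 2023-04-22; 2023-04-21 is within that limit.
(3) the permitted window runs from 2023-02-19 + 18 = 2023-03-09 to 2023-02-19 + 69 = 2023-04-29; done 2023-04-27 — within the window.
(4) the permitted window runs from 2023-04-21 + 13 = 2023-05-04 to 2023-04-21 + 63 = 2023-06-23; 2023-05-02 is 2 days too early.
That is the first point of non-compliance.

Step 4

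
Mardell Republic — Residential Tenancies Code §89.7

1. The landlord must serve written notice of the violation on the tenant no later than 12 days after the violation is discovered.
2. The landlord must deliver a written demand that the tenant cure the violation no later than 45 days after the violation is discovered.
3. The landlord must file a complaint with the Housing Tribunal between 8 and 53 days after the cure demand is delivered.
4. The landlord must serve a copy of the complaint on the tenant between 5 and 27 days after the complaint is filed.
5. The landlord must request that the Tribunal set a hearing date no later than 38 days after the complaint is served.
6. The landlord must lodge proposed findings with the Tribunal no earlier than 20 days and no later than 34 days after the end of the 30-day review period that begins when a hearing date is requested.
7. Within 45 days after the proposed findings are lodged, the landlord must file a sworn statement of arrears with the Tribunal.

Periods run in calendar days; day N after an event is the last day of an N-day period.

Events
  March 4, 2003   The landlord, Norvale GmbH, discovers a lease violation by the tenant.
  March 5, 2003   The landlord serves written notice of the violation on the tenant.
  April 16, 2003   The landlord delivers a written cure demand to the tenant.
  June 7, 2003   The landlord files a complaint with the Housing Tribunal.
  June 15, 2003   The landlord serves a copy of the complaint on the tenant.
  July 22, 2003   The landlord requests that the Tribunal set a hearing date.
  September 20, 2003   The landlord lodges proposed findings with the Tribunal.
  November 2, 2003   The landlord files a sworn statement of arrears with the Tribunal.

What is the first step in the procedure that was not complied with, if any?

None — every step was satisfied

Step 1 — counting 12 days from March 4, 2003 (when the violation is discovered) gives a deadline of March 16, 2003; done March 5, 2003 — timely.
Step 2 — counting 45 days from March 4, 2003 (when the violation is discovered) gives a deadline of April 18, 2003; completed April 16, 2003, before the deadline.
Step 3 — 8 and 53 days from April 16, 2003 (when the cure demand is delivered) are April 24, 2003 and June 8, 2003 respectively; June 7, 2003 falls inside that range.
Step 4 — 5 and 27 days from June 7, 2003 (when the complaint is filed) are June 12, 2003 and July 4, 2003 respectively; done June 15, 2003 — within the window.
Step 5 — counting 38 days from June 15, 2003 (when the complaint is served) gives a deadline of July 23, 2003; July 22, 2003 is within that limit.
Step 6 — 20 and 34 days from August 21, 2003 (end of the 30-day review period, which began when a hearing date is requested on July 22, 2003) are September 10, 2003 and September 24, 2003 respectively; done September 20, 2003, which is between those dates.
Step 7 — counting 45 days from September 20, 2003 (when the proposed findings are lodged) gives a deadline of November 4, 2003; completed November 2, 2003, before the deadline.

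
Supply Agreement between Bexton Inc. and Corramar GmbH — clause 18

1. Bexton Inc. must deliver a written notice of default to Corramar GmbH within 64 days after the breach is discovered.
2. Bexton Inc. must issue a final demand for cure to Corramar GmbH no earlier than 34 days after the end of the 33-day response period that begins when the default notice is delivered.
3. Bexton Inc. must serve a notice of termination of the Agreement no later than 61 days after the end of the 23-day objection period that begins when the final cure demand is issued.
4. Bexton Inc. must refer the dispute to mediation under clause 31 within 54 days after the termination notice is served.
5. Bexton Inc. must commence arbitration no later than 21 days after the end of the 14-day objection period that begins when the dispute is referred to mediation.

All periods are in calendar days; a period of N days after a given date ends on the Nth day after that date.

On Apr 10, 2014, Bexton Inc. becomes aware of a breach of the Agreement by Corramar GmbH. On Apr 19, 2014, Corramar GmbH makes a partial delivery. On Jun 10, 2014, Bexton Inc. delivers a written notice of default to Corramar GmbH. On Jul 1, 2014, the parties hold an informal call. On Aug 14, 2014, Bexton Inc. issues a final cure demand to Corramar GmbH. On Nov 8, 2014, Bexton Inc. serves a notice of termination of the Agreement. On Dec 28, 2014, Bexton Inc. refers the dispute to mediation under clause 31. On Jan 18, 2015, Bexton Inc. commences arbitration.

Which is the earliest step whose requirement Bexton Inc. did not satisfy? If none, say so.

Step 2

Step 1: 64 days after Apr 10, 2014 (when the breach is discovered) is Jun 13, 2014; Jun 10, 2014 is within that limit.
Step 2: the earliest permitted date is 34 days after Jul 13, 2014 (end of the 33-day response period, which began when the default notice is delivered on Jun 10, 2014), i.e. Aug 16, 2014; done Aug 14, 2014 — 2 days too early.
The analysis stops there.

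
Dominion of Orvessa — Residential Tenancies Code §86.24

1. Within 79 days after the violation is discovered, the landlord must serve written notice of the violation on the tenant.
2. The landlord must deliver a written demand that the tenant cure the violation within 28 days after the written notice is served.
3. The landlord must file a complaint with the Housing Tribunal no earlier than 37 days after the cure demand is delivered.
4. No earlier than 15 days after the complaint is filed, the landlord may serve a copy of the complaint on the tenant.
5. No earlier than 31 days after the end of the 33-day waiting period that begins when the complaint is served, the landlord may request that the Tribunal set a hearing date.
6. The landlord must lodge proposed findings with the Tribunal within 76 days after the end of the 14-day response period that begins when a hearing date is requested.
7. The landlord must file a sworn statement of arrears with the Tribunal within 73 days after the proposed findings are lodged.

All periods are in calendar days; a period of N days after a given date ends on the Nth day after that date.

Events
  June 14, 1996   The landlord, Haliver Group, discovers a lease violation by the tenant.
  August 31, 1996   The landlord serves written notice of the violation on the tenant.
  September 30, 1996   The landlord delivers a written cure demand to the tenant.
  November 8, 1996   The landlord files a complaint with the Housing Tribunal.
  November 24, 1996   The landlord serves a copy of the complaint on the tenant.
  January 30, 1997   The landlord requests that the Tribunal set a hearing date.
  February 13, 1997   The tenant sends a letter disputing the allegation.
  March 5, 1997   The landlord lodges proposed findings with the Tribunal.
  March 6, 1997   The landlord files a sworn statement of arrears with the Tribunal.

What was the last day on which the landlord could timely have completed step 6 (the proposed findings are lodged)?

A hearing date is requested on January 30, 1997; the 14-day response period therefore ends February 13, 1997, and step 6 runs from that date. 76 days after February 13, 1997 is April 30, 1997.

April 30, 1997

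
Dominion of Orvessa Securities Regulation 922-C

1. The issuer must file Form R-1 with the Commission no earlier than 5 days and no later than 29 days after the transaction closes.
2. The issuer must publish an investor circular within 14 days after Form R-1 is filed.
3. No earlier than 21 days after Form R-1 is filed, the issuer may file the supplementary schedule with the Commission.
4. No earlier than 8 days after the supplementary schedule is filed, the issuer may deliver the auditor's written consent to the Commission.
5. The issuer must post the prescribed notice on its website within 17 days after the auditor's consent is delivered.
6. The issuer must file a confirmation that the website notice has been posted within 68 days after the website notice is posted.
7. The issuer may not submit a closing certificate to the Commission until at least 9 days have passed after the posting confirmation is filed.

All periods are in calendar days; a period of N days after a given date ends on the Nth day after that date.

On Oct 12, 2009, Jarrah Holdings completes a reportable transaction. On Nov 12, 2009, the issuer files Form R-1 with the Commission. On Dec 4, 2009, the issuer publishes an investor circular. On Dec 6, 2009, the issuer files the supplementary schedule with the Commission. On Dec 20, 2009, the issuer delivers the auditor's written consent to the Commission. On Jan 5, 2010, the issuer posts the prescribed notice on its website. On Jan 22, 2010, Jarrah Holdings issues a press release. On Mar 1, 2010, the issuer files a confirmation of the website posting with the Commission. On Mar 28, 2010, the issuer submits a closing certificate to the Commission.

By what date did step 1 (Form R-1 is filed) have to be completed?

Nov 10, 2009

Step 1 runs from Oct 12, 2009, when the transaction closes. The window is 5–29 days after Oct 12, 2009; it closes on Nov 10, 2009.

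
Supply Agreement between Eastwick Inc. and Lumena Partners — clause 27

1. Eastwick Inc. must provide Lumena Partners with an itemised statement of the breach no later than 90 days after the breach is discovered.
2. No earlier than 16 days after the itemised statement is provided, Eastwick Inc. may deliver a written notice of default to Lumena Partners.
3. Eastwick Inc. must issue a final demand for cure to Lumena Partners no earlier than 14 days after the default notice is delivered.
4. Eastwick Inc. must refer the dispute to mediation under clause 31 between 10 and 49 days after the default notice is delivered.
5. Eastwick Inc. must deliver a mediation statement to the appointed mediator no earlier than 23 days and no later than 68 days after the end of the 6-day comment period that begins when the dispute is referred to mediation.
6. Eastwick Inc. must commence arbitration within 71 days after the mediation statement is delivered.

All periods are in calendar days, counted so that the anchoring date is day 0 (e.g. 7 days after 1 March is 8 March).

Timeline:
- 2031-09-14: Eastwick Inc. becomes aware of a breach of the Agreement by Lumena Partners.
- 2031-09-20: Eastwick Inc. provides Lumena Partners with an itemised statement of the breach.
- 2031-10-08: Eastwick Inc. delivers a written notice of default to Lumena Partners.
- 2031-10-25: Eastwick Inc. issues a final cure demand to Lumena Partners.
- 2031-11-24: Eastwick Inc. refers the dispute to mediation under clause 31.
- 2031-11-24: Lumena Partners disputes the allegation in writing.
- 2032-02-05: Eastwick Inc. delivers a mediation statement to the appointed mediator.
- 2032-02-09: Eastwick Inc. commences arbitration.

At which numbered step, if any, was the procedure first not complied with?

(1) due by 2031-09-14 + 90 days = 2031-12-13; completed 2031-09-20, before the deadline.
(2) permitted from 2031-09-20 + 16 days = 2031-10-06 onward; done 2031-10-08, after the minimum wait.
(3) permitted from 2031-10-08 + 14 days = 2031-10-22 onward; 2031-10-25 is on or after that date.
(4) the permitted window runs from 2031-10-08 + 10 = 2031-10-18 to 2031-10-08 + 49 = 2031-11-26; 2031-11-24 falls inside that range.
(5) the permitted window runs from 2031-11-30 + 23 = 2031-12-23 to 2031-11-30 + 68 = 2032-02-06; done 2032-02-05, which is between those dates.
(6) due by 2032-02-05 + 71 days = 2032-04-16; done 2032-02-09 — timely.

None — every step was satisfied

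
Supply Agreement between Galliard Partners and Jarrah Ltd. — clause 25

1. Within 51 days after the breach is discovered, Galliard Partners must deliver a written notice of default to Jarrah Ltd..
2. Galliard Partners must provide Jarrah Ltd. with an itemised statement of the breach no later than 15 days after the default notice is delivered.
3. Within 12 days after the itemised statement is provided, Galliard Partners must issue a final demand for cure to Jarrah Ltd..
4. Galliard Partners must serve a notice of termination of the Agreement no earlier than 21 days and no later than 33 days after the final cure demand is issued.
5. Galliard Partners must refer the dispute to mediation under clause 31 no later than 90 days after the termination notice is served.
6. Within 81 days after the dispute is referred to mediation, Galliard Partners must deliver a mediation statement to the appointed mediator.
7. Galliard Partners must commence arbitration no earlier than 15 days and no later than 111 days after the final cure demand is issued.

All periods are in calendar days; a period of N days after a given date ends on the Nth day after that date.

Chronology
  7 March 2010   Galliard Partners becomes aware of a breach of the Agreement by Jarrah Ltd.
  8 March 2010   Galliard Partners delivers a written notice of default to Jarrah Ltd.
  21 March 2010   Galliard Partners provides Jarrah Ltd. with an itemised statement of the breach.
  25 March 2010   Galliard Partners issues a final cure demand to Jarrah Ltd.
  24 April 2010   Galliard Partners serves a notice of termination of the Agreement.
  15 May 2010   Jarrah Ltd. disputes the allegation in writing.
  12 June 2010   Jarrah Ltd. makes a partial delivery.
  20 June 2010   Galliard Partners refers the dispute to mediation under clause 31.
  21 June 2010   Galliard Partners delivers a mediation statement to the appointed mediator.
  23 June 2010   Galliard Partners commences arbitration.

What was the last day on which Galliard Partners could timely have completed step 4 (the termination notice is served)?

27 April 2010

Step 4 runs from 25 March 2010, when the final cure demand is issued. The window is 21–33 days after 25 March 2010; it closes on 27 April 2010.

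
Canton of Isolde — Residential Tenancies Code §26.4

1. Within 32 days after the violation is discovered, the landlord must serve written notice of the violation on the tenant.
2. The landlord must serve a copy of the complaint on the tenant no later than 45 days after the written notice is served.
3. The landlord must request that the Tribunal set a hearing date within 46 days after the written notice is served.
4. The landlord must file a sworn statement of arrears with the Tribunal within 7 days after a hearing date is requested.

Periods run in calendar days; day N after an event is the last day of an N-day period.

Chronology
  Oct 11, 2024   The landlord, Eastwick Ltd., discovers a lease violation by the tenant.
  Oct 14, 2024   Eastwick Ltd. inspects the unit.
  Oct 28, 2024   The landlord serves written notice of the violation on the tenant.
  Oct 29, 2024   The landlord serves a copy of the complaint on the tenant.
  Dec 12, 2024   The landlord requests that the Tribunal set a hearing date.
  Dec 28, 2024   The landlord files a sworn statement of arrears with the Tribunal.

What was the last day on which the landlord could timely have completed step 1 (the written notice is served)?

Nov 12, 2024

Step 1 runs from Oct 11, 2024, when the violation is discovered. 32 days after Oct 11, 2024 is Nov 12, 2024.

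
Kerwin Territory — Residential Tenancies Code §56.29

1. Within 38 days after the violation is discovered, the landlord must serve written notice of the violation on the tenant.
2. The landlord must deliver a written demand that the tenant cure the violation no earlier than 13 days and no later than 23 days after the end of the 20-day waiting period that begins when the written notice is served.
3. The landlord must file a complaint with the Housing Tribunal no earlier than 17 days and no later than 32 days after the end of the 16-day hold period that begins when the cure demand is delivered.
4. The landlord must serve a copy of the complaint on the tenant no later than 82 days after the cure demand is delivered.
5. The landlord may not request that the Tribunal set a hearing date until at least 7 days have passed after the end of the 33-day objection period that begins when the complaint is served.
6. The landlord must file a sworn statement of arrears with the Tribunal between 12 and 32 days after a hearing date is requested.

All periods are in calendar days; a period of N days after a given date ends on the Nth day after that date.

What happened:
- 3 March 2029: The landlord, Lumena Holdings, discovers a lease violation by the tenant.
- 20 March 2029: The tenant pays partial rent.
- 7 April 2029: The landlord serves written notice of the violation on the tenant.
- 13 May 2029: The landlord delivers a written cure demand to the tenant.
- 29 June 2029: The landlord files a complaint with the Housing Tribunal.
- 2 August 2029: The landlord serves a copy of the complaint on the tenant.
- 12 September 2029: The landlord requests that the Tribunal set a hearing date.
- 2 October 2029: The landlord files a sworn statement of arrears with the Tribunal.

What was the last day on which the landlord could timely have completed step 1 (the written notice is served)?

Step 1 runs from 3 March 2029, when the violation is discovered. 38 days after 3 March 2029 is 10 April 2029.

10 April 2029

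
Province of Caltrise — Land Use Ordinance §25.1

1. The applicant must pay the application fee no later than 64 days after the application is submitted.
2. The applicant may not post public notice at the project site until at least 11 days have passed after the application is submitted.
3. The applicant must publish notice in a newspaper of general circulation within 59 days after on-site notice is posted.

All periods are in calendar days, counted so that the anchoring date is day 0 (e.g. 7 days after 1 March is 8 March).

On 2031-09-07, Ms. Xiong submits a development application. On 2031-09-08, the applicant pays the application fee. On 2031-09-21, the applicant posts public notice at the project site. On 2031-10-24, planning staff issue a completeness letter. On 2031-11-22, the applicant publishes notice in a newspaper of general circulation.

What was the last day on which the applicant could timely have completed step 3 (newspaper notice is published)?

2031-11-19

Step 3 runs from 2031-09-21, when on-site notice is posted. 59 days after 2031-09-21 is 2031-11-19.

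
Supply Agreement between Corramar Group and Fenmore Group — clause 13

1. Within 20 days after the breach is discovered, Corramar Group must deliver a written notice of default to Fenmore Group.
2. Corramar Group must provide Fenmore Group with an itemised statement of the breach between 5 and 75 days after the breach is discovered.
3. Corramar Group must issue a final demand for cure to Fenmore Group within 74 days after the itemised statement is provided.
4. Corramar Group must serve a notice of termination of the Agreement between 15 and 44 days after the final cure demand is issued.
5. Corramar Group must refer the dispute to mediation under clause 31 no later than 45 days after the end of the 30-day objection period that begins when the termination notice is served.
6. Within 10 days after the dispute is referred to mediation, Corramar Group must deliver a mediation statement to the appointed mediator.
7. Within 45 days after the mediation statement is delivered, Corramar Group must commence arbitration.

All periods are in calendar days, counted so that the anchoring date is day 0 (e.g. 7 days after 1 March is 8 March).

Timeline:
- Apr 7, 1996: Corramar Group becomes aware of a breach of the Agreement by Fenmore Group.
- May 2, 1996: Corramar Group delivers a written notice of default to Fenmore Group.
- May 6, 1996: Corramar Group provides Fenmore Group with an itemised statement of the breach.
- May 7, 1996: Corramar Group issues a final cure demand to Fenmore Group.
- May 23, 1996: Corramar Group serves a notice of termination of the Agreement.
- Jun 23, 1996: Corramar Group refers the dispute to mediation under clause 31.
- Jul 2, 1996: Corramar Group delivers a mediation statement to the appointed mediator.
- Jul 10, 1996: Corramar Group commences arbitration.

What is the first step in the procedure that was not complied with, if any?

Step 1 — counting 20 days from Apr 7, 1996 (when the breach is discovered) gives a deadline of Apr 27, 1996; not done until May 2, 1996, 5 days after the deadline.
The analysis stops there.

Step 1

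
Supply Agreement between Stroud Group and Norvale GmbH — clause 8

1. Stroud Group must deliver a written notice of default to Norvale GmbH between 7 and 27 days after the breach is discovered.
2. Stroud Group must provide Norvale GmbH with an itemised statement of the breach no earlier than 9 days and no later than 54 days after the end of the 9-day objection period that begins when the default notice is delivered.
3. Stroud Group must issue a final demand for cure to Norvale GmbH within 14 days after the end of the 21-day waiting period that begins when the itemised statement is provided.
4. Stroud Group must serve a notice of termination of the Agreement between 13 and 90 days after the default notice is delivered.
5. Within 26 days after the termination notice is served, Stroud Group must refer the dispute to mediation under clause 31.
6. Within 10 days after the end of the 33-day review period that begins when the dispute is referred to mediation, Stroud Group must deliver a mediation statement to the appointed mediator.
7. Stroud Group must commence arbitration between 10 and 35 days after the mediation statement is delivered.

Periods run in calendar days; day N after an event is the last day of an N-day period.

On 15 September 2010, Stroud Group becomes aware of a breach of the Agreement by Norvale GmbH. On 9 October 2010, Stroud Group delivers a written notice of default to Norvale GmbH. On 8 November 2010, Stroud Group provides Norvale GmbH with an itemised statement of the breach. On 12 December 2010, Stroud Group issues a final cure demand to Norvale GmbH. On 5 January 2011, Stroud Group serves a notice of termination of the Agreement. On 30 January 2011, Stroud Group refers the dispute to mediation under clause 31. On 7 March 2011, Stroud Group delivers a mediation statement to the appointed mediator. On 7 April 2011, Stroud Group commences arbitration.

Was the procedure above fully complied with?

(1) the permitted window runs from 15 September 2010 + 7 = 22 September 2010 to 15 September 2010 + 27 = 12 October 2010; 9 October 2010 falls inside that range.
(2) the permitted window runs from 18 October 2010 + 9 = 27 October 2010 to 18 October 2010 + 54 = 11 December 2010; done 8 November 2010, which is between those dates.
(3) due by 29 November 2010 + 14 days = 13 December 2010; 12 December 2010 is within that limit.
(4) the permitted window runs from 9 October 2010 + 13 = 22 October 2010 to 9 October 2010 + 90 = 7 January 2011; done 5 January 2011, which is between those dates.
(5) due by 5 January 2011 + 26 days = 31 January 2011; completed 30 January 2011, before the deadline.
(6) due by 4 March 2011 + 10 days = 14 March 2011; completed 7 March 2011, before the deadline.
(7) the permitted window runs from 7 March 2011 + 10 = 17 March 2011 to 7 March 2011 + 35 = 11 April 2011; done 7 April 2011, which is between those dates.

Yes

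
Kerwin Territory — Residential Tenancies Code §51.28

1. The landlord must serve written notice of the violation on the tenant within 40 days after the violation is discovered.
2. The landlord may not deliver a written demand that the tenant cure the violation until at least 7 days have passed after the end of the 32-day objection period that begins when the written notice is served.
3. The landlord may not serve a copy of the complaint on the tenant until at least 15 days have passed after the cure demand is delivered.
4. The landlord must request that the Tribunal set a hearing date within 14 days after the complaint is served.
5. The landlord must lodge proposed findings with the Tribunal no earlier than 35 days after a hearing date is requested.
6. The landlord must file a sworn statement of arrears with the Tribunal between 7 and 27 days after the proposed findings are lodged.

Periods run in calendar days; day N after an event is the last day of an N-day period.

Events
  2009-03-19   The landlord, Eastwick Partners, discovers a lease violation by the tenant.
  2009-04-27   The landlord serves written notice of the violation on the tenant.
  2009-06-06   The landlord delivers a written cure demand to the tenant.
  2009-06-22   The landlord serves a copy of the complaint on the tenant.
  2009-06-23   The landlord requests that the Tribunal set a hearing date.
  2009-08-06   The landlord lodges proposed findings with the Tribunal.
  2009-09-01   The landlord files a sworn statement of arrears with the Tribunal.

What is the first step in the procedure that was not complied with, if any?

None — every step was satisfied

Step 1: 40 days after 2009-03-19 (when the violation is discovered) is 2009-04-28; completed 2009-04-27, before the deadline.
Step 2: the earliest permitted date is 7 days after 2009-05-29 (end of the 32-day objection period, which began when the written notice is served on 2009-04-27), i.e. 2009-06-05; done 2009-06-06 — permitted.
Step 3: the earliest permitted date is 15 days after 2009-06-06 (when the cure demand is delivered), i.e. 2009-06-21; done 2009-06-22 — permitted.
Step 4: 14 days after 2009-06-22 (when the complaint is served) is 2009-07-06; 2009-06-23 is within that limit.
Step 5: the earliest permitted date is 35 days after 2009-06-23 (when a hearing date is requested), i.e. 2009-07-28; 2009-08-06 is on or after that date.
Step 6: the window is 7–27 days after 2009-08-06 (when the proposed findings are lodged), so 2009-08-13 through 2009-09-02; 2009-09-01 falls inside that range.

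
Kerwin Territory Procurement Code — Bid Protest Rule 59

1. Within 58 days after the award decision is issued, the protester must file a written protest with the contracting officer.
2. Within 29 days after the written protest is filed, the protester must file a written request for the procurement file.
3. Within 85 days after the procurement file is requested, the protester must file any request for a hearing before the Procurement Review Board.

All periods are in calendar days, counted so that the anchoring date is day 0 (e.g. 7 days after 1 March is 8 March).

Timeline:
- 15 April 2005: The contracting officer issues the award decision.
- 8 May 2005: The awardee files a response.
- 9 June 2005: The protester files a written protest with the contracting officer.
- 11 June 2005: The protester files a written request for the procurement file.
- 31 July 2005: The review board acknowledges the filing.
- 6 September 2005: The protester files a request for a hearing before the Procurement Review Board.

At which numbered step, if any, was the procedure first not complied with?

Step 3

(1) due by 15 April 2005 + 58 days = 12 June 2005; completed 9 June 2005, before the deadline.
(2) due by 9 June 2005 + 29 days = 8 July 2005; done 11 June 2005 — timely.
(3) due by 11 June 2005 + 85 days = 4 September 2005; not done until 6 September 2005, 2 days after the deadline.
Later steps need not be reached.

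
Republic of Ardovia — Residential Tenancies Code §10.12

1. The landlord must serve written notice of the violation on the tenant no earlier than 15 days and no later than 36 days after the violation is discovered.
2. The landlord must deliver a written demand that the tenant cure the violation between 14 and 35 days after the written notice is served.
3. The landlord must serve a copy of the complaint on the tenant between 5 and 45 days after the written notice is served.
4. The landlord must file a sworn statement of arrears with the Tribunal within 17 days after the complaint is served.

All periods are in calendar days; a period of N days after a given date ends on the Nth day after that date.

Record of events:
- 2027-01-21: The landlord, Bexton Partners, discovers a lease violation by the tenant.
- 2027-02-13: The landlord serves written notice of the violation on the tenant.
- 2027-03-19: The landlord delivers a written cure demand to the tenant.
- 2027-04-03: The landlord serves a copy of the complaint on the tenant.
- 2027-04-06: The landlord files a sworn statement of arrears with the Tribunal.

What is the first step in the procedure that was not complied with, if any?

Step 3

Step 1: the window is 15–36 days after 2027-01-21 (when the violation is discovered), so 2027-02-05 through 2027-02-26; done 2027-02-13 — within the window.
Step 2: the window is 14–35 days after 2027-02-13 (when the written notice is served), so 2027-02-27 through 2027-03-20; 2027-03-19 falls inside that range.
Step 3: the window is 5–45 days after 2027-02-13 (when the written notice is served), so 2027-02-18 through 2027-03-30; 2027-04-03 is 4 days past the end of the window.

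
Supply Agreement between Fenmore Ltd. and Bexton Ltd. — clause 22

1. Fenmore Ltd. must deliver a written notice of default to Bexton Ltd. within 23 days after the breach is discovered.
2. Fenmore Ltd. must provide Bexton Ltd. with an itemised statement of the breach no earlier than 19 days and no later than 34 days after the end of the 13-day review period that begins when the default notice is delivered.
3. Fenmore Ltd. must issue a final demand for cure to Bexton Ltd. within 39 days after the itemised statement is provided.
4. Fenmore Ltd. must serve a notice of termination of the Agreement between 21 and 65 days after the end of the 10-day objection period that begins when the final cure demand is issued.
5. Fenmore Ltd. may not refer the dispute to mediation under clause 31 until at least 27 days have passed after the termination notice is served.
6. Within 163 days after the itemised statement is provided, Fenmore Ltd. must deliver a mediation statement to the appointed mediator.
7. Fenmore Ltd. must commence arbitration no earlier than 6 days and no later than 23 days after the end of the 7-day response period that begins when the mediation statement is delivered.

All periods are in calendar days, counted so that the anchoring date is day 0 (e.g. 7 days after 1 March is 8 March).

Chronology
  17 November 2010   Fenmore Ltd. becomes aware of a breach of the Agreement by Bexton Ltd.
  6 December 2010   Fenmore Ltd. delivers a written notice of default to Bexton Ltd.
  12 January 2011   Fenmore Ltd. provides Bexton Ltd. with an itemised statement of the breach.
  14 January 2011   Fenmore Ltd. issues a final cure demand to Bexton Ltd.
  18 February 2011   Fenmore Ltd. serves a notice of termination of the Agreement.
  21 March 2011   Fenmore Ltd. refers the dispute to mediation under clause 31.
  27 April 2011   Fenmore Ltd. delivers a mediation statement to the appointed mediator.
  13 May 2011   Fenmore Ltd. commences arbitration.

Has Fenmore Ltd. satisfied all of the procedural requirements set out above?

(1) due by 17 November 2010 + 23 days = 10 December 2010; completed 6 December 2010, before the deadline.
(2) the permitted window runs from 19 December 2010 + 19 = 7 January 2011 to 19 December 2010 + 34 = 22 January 2011; done 12 January 2011, which is between those dates.
(3) due by 12 January 2011 + 39 days = 20 February 2011; done 14 January 2011 — timely.
(4) the permitted window runs from 24 January 2011 + 21 = 14 February 2011 to 24 January 2011 + 65 = 30 March 2011; done 18 February 2011 — within the window.
(5) permitted from 18 February 2011 + 27 days = 17 March 2011 onward; 21 March 2011 is on or after that date.
(6) due by 12 January 2011 + 163 days = 24 June 2011; done 27 April 2011 — timely.
(7) the permitted window runs from 4 May 2011 + 6 = 10 May 2011 to 4 May 2011 + 23 = 27 May 2011; done 13 May 2011, which is between those dates.

Yes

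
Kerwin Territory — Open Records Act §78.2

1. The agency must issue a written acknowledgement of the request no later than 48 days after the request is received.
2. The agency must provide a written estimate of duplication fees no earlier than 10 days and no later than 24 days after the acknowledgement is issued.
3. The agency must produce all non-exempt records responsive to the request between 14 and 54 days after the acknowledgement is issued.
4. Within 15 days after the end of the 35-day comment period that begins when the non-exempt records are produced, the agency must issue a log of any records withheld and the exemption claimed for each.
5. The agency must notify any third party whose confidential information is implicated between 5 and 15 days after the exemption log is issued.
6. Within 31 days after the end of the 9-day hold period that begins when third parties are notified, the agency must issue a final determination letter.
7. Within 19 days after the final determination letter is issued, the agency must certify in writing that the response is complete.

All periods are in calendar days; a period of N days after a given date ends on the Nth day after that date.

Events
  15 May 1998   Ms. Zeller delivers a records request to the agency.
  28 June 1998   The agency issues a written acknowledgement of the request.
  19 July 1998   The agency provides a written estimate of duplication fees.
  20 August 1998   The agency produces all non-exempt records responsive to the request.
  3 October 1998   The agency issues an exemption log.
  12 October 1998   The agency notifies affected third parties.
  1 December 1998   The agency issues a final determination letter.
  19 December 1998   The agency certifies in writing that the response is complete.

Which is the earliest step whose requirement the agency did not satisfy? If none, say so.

Step 6

Step 1 — counting 48 days from 15 May 1998 (when the request is received) gives a deadline of 2 July 1998; 28 June 1998 is within that limit.
Step 2 — 10 and 24 days from 28 June 1998 (when the acknowledgement is issued) are 8 July 1998 and 22 July 1998 respectively; 19 July 1998 falls inside that range.
Step 3 — 14 and 54 days from 28 June 1998 (when the acknowledgement is issued) are 12 July 1998 and 21 August 1998 respectively; done 20 August 1998, which is between those dates.
Step 4 — counting 15 days from 24 September 1998 (end of the 35-day comment period, which began when the non-exempt records are produced on 20 August 1998) gives a deadline of 9 October 1998; done 3 October 1998 — timely.
Step 5 — 5 and 15 days from 3 October 1998 (when the exemption log is issued) are 8 October 1998 and 18 October 1998 respectively; done 12 October 1998, which is between those dates.
Step 6 — counting 31 days from 21 October 1998 (end of the 9-day hold period, which began when third parties are notified on 12 October 1998) gives a deadline of 21 November 1998; not done until 1 December 1998, 10 days after the deadline.
The analysis stops there.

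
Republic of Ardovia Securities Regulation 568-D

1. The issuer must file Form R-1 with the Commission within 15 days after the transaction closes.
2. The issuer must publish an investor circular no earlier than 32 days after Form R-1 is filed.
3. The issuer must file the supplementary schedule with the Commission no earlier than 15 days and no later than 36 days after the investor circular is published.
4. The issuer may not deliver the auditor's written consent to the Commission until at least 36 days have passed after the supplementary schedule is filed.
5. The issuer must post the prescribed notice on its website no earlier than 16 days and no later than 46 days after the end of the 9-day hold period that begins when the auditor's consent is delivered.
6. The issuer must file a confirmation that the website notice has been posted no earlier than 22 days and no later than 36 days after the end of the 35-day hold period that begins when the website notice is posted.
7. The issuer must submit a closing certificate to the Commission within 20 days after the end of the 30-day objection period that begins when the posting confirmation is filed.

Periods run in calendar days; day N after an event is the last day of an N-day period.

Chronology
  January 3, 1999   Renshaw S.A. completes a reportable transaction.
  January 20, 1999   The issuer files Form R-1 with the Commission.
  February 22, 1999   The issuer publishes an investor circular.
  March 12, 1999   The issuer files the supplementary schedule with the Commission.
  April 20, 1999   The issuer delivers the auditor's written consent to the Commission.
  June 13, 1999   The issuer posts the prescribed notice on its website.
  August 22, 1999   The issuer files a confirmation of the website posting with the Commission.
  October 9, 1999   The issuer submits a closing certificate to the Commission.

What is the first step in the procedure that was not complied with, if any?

Step 1: 15 days after January 3, 1999 (when the transaction closes) is January 18, 1999; January 20, 1999 misses that deadline by 2 days.

Step 1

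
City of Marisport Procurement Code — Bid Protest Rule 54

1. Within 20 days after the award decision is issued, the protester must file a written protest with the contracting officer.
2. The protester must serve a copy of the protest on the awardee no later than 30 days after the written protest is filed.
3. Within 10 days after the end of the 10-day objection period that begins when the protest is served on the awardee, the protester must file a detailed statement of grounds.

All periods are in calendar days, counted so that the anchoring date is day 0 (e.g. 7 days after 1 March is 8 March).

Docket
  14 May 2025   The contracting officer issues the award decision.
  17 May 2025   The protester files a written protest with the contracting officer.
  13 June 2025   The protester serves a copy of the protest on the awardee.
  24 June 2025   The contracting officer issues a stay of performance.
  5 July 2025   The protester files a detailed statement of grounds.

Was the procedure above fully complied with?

No

Step 1 — counting 20 days from 14 May 2025 (when the award decision is issued) gives a deadline of 3 June 2025; done 17 May 2025 — timely.
Step 2 — counting 30 days from 17 May 2025 (when the written protest is filed) gives a deadline of 16 June 2025; done 13 June 2025 — timely.
Step 3 — counting 10 days from 23 June 2025 (end of the 10-day objection period, which began when the protest is served on the awardee on 13 June 2025) gives a deadline of 3 July 2025; 5 July 2025 misses that deadline by 2 days.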